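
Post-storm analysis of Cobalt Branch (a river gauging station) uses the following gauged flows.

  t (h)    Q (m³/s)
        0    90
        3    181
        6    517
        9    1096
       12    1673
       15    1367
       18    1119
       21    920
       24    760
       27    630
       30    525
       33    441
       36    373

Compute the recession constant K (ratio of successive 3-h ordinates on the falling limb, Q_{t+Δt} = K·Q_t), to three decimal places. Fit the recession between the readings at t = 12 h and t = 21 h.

K ≈ 0.819

Using the recession-limb readings at t = 12 h and t = 21 h: Q falls from 1673 to 920 m³/s over 3 intervals.
K = (Q₂/Q₁)^(1/3) = (920/1673)^(1/3) = 0.819.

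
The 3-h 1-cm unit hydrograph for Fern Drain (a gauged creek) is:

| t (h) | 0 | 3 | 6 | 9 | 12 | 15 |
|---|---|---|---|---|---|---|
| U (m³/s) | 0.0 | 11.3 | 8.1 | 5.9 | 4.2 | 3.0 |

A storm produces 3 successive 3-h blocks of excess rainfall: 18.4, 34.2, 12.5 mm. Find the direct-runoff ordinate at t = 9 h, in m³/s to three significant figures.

Q ≈ 52.7 m³/s

By discrete convolution, Q_j = Σ (P_i / 10 mm) · U_{j−i}.
At t = 9 h (j=3): Q = (18.4/10)·5.9 + (34.2/10)·8.1 + (12.5/10)·11.3 = 52.7 m³/s.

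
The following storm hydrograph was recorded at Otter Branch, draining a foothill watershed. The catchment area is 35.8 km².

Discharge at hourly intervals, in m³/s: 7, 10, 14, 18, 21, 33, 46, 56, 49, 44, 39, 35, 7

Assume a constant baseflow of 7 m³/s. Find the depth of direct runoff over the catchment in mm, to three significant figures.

Direct runoff: 0.0, 3.0, 7.0, 11.0, 14.0, 26.0, 39.0, 49.0, 42.0, 37.0, 32.0, 28.0, 0.0 m³/s; ΣQ_DR = 288.0 m³/s.
V = ΣQ_DR · Δt = 288.0 × 3600 s = 1.037 × 10^6 m³.
Over A = 35.8 km², depth = V / A = 29.0 mm.

d ≈ 29.0 mm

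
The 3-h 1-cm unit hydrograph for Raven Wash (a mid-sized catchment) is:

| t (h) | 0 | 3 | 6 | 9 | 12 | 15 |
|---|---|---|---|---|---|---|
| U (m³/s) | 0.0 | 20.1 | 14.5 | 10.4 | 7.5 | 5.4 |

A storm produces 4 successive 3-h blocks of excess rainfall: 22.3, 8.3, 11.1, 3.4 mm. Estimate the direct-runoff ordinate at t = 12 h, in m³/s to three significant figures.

Q ≈ 48.3 m³/s

By discrete convolution, Q_j = Σ (P_i / 10 mm) · U_{j−i}.
At t = 12 h (j=4): Q = (22.3/10)·7.5 + (8.3/10)·10.4 + (11.1/10)·14.5 + (3.4/10)·20.1 = 48.3 m³/s.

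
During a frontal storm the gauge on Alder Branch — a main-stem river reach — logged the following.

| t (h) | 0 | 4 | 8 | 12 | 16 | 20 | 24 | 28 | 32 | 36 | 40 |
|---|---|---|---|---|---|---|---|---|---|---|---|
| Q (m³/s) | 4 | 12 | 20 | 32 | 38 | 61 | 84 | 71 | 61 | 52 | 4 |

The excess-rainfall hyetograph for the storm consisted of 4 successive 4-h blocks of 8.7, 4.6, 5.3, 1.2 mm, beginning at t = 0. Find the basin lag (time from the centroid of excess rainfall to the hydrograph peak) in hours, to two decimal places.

t_L ≈ 18.20 h

Centroid of excess rainfall: t_c = Σ P_i·t̄_i / ΣP_i = 5.7980 h (block centres at 2, 6, 10, 14 h).
Hydrograph peak occurs at t = 24 h, so basin lag t_L = 24 − 5.7980 = 18.20 h.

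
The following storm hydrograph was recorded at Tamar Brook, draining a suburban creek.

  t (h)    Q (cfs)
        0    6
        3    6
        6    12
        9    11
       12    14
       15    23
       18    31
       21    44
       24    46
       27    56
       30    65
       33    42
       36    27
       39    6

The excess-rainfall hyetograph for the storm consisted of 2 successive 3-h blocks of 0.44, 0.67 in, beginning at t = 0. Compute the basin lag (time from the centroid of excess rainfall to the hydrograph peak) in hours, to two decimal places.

t_L ≈ 26.69 h

Centroid of excess rainfall: t_c = Σ P_i·t̄_i / ΣP_i = 3.3108 h (block centres at 1.5, 4.5 h).
Hydrograph peak occurs at t = 30 h, so basin lag t_L = 30 − 3.3108 = 26.69 h.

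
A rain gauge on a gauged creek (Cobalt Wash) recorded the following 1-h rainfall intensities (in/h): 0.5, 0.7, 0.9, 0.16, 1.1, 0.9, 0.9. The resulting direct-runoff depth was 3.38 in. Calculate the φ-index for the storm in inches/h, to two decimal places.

Only the 6 blocks with intensity above φ contribute runoff: 0.5, 0.7, 0.9, 1.1, 0.9, 0.9 in/h.
Σ(I−φ)·Δt = d  ⇒  (0.5+0.7+0.9+1.1+0.9+0.9 − 6φ)·1 = 3.38
φ = (5.000 − 3.38/1) / 6 = 0.27 in/h.

φ ≈ 0.27 in/h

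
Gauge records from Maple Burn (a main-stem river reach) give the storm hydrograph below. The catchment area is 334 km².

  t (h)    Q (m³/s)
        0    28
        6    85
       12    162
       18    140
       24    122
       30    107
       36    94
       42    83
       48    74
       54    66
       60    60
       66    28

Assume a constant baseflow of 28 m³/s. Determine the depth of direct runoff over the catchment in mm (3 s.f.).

Direct runoff: 0.0, 57.0, 134.0, 112.0, 94.0, 79.0, 66.0, 55.0, 46.0, 38.0, 32.0, 0.0 m³/s; ΣQ_DR = 713.0 m³/s.
V = ΣQ_DR · Δt = 713.0 × 21600 s = 1.540 × 10^7 m³.
Over A = 334 km², depth = V / A = 46.1 mm.

d ≈ 46.1 mm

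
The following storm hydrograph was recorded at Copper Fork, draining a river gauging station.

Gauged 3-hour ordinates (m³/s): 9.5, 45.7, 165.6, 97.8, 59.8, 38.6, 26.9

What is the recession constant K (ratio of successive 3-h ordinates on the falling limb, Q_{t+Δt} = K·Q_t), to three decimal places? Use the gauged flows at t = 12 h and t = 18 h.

Using the recession-limb readings at t = 12 h and t = 18 h: Q falls from 59.8 to 26.9 m³/s over 2 intervals.
K = (Q₂/Q₁)^(1/2) = (26.9/59.8)^(1/2) = 0.671.

K ≈ 0.671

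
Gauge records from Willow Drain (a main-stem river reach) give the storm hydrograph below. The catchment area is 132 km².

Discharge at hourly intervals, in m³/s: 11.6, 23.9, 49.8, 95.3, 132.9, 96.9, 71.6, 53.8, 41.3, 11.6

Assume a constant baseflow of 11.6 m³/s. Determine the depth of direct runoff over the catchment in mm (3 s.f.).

Direct runoff: 0.0, 12.3, 38.2, 83.7, 121.3, 85.3, 60.0, 42.2, 29.7, 0.0 m³/s; ΣQ_DR = 472.7 m³/s.
V = ΣQ_DR · Δt = 472.7 × 3600 s = 1.702 × 10^6 m³.
Over A = 132 km², depth = V / A = 12.9 mm.

d ≈ 12.9 mm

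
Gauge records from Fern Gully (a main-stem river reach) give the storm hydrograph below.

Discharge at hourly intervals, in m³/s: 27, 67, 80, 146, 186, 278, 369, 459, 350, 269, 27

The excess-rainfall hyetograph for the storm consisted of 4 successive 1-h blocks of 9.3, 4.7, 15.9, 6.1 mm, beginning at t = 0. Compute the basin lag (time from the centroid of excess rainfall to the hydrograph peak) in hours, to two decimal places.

t_L ≈ 4.98 h

Centroid of excess rainfall: t_c = Σ P_i·t̄_i / ΣP_i = 2.0222 h (block centres at 0.5, 1.5, 2.5, 3.5 h).
Hydrograph peak occurs at t = 7 h, so basin lag t_L = 7 − 2.0222 = 4.98 h.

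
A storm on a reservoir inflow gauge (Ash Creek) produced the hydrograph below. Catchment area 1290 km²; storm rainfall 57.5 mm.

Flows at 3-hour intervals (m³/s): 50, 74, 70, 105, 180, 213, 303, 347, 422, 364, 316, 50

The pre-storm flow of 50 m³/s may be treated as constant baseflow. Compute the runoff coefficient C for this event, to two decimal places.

ΣQ_DR = 1894 m³/s; V = ΣQ_DR·Δt = 2.046 × 10^7 m³.
Runoff depth d = V / A = 15.86 mm.
C = d / P = 15.86 / 57.5 = 0.28.

C ≈ 0.28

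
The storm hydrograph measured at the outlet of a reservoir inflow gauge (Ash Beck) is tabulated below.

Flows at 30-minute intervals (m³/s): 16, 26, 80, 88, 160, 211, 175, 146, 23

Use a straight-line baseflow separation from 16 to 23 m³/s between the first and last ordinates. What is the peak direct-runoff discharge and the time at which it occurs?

Q_p = 190.62 m³/s at t = 2.5 h

Subtracting baseflow gives direct-runoff ordinates: 0.00, 9.12, 62.25, 69.38, 140.50, 190.62, 153.75, 123.88, 0.00 m³/s.
The maximum is 190.62 m³/s, occurring at the reading for t = 2.5 h.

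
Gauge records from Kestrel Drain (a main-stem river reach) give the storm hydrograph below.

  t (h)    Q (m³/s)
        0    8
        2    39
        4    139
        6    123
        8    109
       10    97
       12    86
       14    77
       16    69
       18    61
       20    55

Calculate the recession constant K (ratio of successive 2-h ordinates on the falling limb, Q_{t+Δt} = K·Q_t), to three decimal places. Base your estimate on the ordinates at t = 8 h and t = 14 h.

Using the recession-limb readings at t = 8 h and t = 14 h: Q falls from 109 to 77 m³/s over 3 intervals.
K = (Q₂/Q₁)^(1/3) = (77/109)^(1/3) = 0.891.

K ≈ 0.891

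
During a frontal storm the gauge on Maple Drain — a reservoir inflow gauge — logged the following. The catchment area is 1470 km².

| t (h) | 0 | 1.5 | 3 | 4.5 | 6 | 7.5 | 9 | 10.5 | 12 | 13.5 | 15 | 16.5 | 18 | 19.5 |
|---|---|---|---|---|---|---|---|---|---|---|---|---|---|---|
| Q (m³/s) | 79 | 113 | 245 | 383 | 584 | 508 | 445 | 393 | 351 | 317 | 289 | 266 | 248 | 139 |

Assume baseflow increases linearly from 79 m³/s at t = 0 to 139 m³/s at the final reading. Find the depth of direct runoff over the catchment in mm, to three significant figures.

Direct runoff: 0.00, 29.38, 156.77, 290.15, 486.54, 405.92, 338.31, 281.69, 235.08, 196.46, 163.85, 136.23, 113.62, 0.00 m³/s; ΣQ_DR = 2834 m³/s.
V = ΣQ_DR · Δt = 2834 × 5400 s = 1.530 × 10^7 m³.
Over A = 1470 km², depth = V / A = 10.4 mm.

d ≈ 10.4 mm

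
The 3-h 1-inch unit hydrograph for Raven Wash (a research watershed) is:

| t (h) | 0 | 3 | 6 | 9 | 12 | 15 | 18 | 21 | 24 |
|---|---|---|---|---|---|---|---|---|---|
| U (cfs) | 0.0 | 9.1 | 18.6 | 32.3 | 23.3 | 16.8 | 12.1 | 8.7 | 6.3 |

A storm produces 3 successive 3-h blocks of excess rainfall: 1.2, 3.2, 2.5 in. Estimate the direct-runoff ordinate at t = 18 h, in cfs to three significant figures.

By discrete convolution, Q_j = Σ (P_i / 1 in) · U_{j−i}.
At t = 18 h (j=6): Q = (1.2/1)·12.1 + (3.2/1)·16.8 + (2.5/1)·23.3 = 127 cfs.

Q ≈ 127 cfs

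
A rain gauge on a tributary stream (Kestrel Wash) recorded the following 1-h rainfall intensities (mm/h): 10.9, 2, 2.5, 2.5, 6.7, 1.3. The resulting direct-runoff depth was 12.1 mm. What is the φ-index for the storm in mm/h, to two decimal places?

Only the 2 blocks with intensity above φ contribute runoff: 10.9, 6.7 mm/h.
Σ(I−φ)·Δt = d  ⇒  (10.9+6.7 − 2φ)·1 = 12.1
φ = (17.60 − 12.1/1) / 2 = 2.75 mm/h.

φ ≈ 2.75 mm/h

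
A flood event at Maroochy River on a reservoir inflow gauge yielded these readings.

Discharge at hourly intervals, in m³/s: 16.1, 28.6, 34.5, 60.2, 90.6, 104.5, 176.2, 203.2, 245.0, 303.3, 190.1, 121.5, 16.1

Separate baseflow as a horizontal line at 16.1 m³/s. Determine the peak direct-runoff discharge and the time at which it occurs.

Q_p = 287.2 m³/s at t = 9 h

Subtracting baseflow gives direct-runoff ordinates: 0.0, 12.5, 18.4, 44.1, 74.5, 88.4, 160.1, 187.1, 228.9, 287.2, 174.0, 105.4, 0.0 m³/s.
The maximum is 287.2 m³/s, occurring at the reading for t = 9 h.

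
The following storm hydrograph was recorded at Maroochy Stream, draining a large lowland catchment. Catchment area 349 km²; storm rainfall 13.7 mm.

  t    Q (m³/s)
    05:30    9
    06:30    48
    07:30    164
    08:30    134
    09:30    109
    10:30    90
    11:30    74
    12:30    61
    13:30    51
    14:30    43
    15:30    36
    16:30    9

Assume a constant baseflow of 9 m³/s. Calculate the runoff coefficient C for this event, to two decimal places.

ΣQ_DR = 720.0 m³/s; V = ΣQ_DR·Δt = 2.592 × 10^6 m³.
Runoff depth d = V / A = 7.427 mm.
C = d / P = 7.427 / 13.7 = 0.54.

C ≈ 0.54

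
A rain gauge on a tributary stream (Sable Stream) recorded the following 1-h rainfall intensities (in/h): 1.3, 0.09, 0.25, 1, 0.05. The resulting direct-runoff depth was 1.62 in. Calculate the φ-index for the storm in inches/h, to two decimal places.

φ ≈ 0.34 in/h

Only the 2 blocks with intensity above φ contribute runoff: 1.3, 1 in/h.
Σ(I−φ)·Δt = d  ⇒  (1.3+1 − 2φ)·1 = 1.62
φ = (2.300 − 1.62/1) / 2 = 0.34 in/h.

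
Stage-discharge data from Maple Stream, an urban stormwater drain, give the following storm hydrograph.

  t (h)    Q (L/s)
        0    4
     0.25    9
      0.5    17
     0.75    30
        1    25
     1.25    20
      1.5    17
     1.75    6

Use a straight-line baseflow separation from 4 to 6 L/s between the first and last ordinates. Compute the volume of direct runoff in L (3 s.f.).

Direct-runoff ordinates (Q − Q_b): 0.00, 4.71, 12.43, 25.14, 19.86, 14.57, 11.29, 0.00 L/s.
ΣQ_DR = 88.00 L/s.
With Δt = 0.25 h = 900 s, V = ΣQ_DR · Δt = 88.00 × 900 = 79200 L.

V ≈ 79200 L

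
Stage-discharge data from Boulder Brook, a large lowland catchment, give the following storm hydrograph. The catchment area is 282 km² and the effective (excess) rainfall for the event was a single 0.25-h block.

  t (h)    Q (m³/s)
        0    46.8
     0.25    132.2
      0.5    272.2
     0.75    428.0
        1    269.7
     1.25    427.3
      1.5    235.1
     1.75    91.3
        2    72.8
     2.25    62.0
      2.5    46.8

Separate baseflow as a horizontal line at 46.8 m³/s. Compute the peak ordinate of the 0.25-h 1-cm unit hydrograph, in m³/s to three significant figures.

Direct runoff: 0.0, 85.4, 225.4, 381.2, 222.9, 380.5, 188.3, 44.5, 26.0, 15.2, 0.0 m³/s; ΣQ_DR = 1569 m³/s, peak = 381.2 m³/s.
Runoff depth d = ΣQ_DR·Δt / A = 1569 × 900 / (282 km²) = 5.009 mm.
The 1-cm UH is the DRH scaled by (10 mm)/d, so U_p = 381.2 × 10/5.009 = 761 m³/s.

U_p ≈ 761 m³/s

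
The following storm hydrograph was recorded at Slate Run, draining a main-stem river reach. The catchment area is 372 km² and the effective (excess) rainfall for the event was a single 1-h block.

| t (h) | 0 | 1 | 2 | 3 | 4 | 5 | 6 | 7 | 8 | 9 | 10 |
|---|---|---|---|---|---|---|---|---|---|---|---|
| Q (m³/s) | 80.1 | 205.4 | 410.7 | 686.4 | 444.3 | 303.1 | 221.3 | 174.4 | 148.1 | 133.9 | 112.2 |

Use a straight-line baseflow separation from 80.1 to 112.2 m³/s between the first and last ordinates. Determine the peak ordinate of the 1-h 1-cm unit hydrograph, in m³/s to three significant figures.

U_p ≈ 331 m³/s

Direct runoff: 0.00, 122.09, 324.18, 596.67, 351.36, 206.95, 121.94, 71.83, 42.32, 24.91, 0.00 m³/s; ΣQ_DR = 1862 m³/s, peak = 596.67 m³/s.
Runoff depth d = ΣQ_DR·Δt / A = 1862 × 3600 / (372 km²) = 18.02 mm.
The 1-cm UH is the DRH scaled by (10 mm)/d, so U_p = 596.67 × 10/18.02 = 331 m³/s.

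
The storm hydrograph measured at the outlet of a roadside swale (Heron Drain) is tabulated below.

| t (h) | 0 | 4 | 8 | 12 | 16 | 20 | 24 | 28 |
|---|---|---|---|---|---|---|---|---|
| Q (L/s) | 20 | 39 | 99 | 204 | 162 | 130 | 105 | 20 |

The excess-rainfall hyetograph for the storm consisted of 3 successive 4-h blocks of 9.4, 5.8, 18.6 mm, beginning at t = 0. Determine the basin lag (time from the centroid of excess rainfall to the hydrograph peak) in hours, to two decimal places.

t_L ≈ 4.91 h

Centroid of excess rainfall: t_c = Σ P_i·t̄_i / ΣP_i = 7.0888 h (block centres at 2, 6, 10 h).
Hydrograph peak occurs at t = 12 h, so basin lag t_L = 12 − 7.0888 = 4.91 h.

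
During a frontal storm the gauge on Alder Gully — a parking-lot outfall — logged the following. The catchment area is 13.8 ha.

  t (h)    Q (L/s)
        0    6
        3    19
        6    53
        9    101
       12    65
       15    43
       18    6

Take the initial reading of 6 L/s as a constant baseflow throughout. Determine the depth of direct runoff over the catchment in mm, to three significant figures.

Direct runoff: 0.0, 13.0, 47.0, 95.0, 59.0, 37.0, 0.0 L/s; ΣQ_DR = 251.0 L/s.
V = ΣQ_DR · Δt = 251.0 × 10800 s = 2.711 × 10^6 L.
Over A = 13.8 ha, depth = V / A = 19.6 mm.

d ≈ 19.6 mm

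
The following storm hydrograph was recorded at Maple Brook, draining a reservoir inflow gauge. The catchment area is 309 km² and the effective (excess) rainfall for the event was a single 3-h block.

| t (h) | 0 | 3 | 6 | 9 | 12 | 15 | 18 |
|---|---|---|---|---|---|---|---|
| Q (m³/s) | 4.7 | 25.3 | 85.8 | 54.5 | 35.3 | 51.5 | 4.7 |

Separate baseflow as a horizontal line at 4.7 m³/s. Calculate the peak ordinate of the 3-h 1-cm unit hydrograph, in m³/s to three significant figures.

Direct runoff: 0.0, 20.6, 81.1, 49.8, 30.6, 46.8, 0.0 m³/s; ΣQ_DR = 228.9 m³/s, peak = 81.1 m³/s.
Runoff depth d = ΣQ_DR·Δt / A = 228.9 × 10800 / (309 km²) = 8.000 mm.
The 1-cm UH is the DRH scaled by (10 mm)/d, so U_p = 81.1 × 10/8.000 = 101 m³/s.

U_p ≈ 101 m³/s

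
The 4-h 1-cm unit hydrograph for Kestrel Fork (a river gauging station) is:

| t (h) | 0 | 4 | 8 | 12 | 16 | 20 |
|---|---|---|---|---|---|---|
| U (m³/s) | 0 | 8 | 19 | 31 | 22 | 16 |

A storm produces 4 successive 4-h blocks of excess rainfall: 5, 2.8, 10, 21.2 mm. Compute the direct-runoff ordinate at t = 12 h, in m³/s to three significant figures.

Q ≈ 28.8 m³/s

By discrete convolution, Q_j = Σ (P_i / 10 mm) · U_{j−i}.
At t = 12 h (j=3): Q = (5/10)·31 + (2.8/10)·19 + (10/10)·8 + (21.2/10)·0 = 28.8 m³/s.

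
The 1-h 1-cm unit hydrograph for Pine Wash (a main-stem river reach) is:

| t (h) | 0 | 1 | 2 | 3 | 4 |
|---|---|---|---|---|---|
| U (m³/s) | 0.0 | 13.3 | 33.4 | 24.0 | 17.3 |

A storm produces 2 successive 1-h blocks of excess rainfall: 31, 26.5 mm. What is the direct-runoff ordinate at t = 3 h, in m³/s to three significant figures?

Q ≈ 163 m³/s

By discrete convolution, Q_j = Σ (P_i / 10 mm) · U_{j−i}.
At t = 3 h (j=3): Q = (31/10)·24.0 + (26.5/10)·33.4 = 163 m³/s.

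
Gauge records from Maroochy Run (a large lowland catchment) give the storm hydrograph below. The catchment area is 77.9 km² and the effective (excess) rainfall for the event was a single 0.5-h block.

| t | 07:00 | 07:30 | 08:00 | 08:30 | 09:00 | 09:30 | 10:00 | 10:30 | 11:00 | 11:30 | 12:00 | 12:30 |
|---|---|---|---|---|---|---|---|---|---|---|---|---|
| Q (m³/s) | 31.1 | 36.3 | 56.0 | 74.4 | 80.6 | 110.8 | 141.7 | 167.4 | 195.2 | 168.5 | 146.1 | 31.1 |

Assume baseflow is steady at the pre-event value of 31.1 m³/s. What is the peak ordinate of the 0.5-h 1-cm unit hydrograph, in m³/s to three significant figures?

Direct runoff: 0.0, 5.2, 24.9, 43.3, 49.5, 79.7, 110.6, 136.3, 164.1, 137.4, 115.0, 0.0 m³/s; ΣQ_DR = 866.0 m³/s, peak = 164.1 m³/s.
Runoff depth d = ΣQ_DR·Δt / A = 866.0 × 1800 / (77.9 km²) = 20.01 mm.
The 1-cm UH is the DRH scaled by (10 mm)/d, so U_p = 164.1 × 10/20.01 = 82.0 m³/s.

U_p ≈ 82.0 m³/s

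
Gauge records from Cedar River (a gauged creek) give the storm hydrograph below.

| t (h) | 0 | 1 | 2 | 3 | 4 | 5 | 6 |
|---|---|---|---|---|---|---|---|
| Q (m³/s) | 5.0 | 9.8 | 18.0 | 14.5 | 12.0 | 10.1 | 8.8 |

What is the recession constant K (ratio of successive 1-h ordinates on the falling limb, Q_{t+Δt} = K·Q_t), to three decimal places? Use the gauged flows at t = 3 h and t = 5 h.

K ≈ 0.835

Using the recession-limb readings at t = 3 h and t = 5 h: Q falls from 14.5 to 10.1 m³/s over 2 intervals.
K = (Q₂/Q₁)^(1/2) = (10.1/14.5)^(1/2) = 0.835.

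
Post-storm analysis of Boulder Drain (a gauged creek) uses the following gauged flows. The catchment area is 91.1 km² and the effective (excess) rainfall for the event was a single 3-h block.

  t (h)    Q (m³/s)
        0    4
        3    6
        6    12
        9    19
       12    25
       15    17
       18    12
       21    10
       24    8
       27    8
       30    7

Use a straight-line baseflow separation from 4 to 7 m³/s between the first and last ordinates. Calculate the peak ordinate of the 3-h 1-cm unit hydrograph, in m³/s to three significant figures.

Direct runoff: 0.00, 1.70, 7.40, 14.10, 19.80, 11.50, 6.20, 3.90, 1.60, 1.30, 0.00 m³/s; ΣQ_DR = 67.50 m³/s, peak = 19.80 m³/s.
Runoff depth d = ΣQ_DR·Δt / A = 67.50 × 10800 / (91.1 km²) = 8.002 mm.
The 1-cm UH is the DRH scaled by (10 mm)/d, so U_p = 19.80 × 10/8.002 = 24.7 m³/s.

U_p ≈ 24.7 m³/s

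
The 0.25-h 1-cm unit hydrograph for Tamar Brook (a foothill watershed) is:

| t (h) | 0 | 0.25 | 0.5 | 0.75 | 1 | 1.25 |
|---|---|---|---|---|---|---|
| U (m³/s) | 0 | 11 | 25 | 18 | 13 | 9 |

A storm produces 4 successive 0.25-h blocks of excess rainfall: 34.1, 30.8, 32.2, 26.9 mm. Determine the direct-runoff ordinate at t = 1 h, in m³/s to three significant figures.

Q ≈ 210 m³/s

By discrete convolution, Q_j = Σ (P_i / 10 mm) · U_{j−i}.
At t = 1 h (j=4): Q = (34.1/10)·13 + (30.8/10)·18 + (32.2/10)·25 + (26.9/10)·11 = 210 m³/s.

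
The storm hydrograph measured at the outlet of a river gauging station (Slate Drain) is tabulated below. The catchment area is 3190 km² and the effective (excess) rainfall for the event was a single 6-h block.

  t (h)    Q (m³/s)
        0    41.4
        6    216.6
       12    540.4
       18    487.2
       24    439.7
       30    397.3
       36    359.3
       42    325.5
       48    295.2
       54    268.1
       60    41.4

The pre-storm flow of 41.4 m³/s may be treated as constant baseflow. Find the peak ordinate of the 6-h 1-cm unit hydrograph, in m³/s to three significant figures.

Direct runoff: 0.0, 175.2, 499.0, 445.8, 398.3, 355.9, 317.9, 284.1, 253.8, 226.7, 0.0 m³/s; ΣQ_DR = 2957 m³/s, peak = 499.0 m³/s.
Runoff depth d = ΣQ_DR·Δt / A = 2957 × 21600 / (3190 km²) = 20.02 mm.
The 1-cm UH is the DRH scaled by (10 mm)/d, so U_p = 499.0 × 10/20.02 = 249 m³/s.

U_p ≈ 249 m³/s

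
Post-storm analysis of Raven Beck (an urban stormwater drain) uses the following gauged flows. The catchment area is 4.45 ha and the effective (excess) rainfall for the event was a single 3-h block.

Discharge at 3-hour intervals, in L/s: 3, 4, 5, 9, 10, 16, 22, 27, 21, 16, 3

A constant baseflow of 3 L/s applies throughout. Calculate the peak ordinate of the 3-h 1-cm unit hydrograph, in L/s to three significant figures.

Direct runoff: 0.0, 1.0, 2.0, 6.0, 7.0, 13.0, 19.0, 24.0, 18.0, 13.0, 0.0 L/s; ΣQ_DR = 103.0 L/s, peak = 24.0 L/s.
Runoff depth d = ΣQ_DR·Δt / A = 103.0 × 10800 / (4.45 ha) = 25.00 mm.
The 1-cm UH is the DRH scaled by (10 mm)/d, so U_p = 24.0 × 10/25.00 = 9.60 L/s.

U_p ≈ 9.60 L/s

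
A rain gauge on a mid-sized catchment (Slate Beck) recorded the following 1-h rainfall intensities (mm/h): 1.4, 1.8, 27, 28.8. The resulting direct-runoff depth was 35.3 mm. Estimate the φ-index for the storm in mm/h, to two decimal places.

Only the 2 blocks with intensity above φ contribute runoff: 27, 28.8 mm/h.
Σ(I−φ)·Δt = d  ⇒  (27+28.8 − 2φ)·1 = 35.3
φ = (55.80 − 35.3/1) / 2 = 10.25 mm/h.

φ ≈ 10.25 mm/h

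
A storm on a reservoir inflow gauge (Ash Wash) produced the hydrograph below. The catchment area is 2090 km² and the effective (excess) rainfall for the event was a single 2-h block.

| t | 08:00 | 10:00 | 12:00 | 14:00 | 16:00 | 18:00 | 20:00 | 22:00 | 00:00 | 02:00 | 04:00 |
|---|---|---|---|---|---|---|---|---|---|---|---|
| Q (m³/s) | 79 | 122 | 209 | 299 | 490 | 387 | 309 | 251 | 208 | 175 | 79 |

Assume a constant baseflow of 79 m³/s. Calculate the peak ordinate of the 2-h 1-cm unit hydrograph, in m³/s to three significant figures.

U_p ≈ 686 m³/s

Direct runoff: 0.0, 43.0, 130.0, 220.0, 411.0, 308.0, 230.0, 172.0, 129.0, 96.0, 0.0 m³/s; ΣQ_DR = 1739 m³/s, peak = 411.0 m³/s.
Runoff depth d = ΣQ_DR·Δt / A = 1739 × 7200 / (2090 km²) = 5.991 mm.
The 1-cm UH is the DRH scaled by (10 mm)/d, so U_p = 411.0 × 10/5.991 = 686 m³/s.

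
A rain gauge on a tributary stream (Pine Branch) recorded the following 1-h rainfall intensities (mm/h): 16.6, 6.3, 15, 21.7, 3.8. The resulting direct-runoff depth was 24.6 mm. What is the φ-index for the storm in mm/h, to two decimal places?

φ ≈ 9.57 mm/h

Only the 3 blocks with intensity above φ contribute runoff: 16.6, 15, 21.7 mm/h.
Σ(I−φ)·Δt = d  ⇒  (16.6+15+21.7 − 3φ)·1 = 24.6
φ = (53.30 − 24.6/1) / 3 = 9.57 mm/h.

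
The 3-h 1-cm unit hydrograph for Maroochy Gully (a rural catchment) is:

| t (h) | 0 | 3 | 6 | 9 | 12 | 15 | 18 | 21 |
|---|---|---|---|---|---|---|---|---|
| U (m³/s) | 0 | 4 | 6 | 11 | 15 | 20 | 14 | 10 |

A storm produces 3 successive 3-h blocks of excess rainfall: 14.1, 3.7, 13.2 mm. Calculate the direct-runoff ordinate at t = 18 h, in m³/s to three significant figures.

By discrete convolution, Q_j = Σ (P_i / 10 mm) · U_{j−i}.
At t = 18 h (j=6): Q = (14.1/10)·14 + (3.7/10)·20 + (13.2/10)·15 = 46.9 m³/s.

Q ≈ 46.9 m³/s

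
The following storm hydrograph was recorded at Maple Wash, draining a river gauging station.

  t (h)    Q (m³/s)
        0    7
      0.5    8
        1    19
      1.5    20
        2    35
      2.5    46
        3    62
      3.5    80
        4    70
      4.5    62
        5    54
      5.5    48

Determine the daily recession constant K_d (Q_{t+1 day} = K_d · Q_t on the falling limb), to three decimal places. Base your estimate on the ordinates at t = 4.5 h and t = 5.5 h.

K_d ≈ 0.002

Between t = 4.5 h and t = 5.5 h the flow falls from 62 to 48 m³/s over 2×0.5 h = 1 h.
Per-interval ratio K = (48/62)^(1/2) = 0.8799; K_d = K^(24/0.5) = 0.002.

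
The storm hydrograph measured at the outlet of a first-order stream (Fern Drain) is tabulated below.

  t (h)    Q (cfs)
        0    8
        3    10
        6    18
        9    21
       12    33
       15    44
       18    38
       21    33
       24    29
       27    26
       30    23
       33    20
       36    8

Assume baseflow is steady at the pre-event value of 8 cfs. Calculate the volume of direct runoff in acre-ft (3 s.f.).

V ≈ 51.3 acre-ft

Direct-runoff ordinates (Q − Q_b): 0.0, 2.0, 10.0, 13.0, 25.0, 36.0, 30.0, 25.0, 21.0, 18.0, 15.0, 12.0, 0.0 cfs.
ΣQ_DR = 207.0 cfs.
With Δt = 3 h = 10800 s, V = ΣQ_DR · Δt = 207.0 × 10800 = 2.24 × 10^6 ft³ = 51.3 acre-ft.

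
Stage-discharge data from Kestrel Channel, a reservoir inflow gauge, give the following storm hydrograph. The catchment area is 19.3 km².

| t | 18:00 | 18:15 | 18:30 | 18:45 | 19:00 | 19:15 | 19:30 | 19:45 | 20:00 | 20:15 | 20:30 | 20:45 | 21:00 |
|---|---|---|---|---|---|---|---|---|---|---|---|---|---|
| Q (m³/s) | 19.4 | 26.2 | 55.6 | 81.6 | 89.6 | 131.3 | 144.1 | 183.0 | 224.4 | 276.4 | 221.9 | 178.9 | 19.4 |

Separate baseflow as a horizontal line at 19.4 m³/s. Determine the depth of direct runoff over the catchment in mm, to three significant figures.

d ≈ 65.3 mm

Direct runoff: 0.0, 6.8, 36.2, 62.2, 70.2, 111.9, 124.7, 163.6, 205.0, 257.0, 202.5, 159.5, 0.0 m³/s; ΣQ_DR = 1400 m³/s.
V = ΣQ_DR · Δt = 1400 × 900 s = 1.260 × 10^6 m³.
Over A = 19.3 km², depth = V / A = 65.3 mm.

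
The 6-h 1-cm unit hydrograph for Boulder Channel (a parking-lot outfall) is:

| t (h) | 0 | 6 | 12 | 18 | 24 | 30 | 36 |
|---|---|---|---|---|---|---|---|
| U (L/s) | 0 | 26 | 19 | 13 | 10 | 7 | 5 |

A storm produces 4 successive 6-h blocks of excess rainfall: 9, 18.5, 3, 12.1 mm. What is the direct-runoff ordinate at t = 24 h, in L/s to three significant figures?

By discrete convolution, Q_j = Σ (P_i / 10 mm) · U_{j−i}.
At t = 24 h (j=4): Q = (9/10)·10 + (18.5/10)·13 + (3/10)·19 + (12.1/10)·26 = 70.2 L/s.

Q ≈ 70.2 L/s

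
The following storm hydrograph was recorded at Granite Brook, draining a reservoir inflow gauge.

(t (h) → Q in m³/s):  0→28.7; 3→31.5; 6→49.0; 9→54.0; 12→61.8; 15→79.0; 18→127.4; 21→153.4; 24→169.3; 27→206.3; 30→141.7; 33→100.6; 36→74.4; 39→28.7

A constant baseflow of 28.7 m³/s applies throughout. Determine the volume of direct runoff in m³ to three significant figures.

V ≈ 9.76 × 10^6 m³

Direct-runoff ordinates (Q − Q_b): 0.0, 2.8, 20.3, 25.3, 33.1, 50.3, 98.7, 124.7, 140.6, 177.6, 113.0, 71.9, 45.7, 0.0 m³/s.
ΣQ_DR = 904.0 m³/s.
With Δt = 3 h = 10800 s, V = ΣQ_DR · Δt = 904.0 × 10800 = 9.76 × 10^6 m³.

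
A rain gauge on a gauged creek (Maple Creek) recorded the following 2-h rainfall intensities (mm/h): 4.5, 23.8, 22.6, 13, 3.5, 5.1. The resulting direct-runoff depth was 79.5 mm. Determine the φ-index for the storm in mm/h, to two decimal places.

Only the 3 blocks with intensity above φ contribute runoff: 23.8, 22.6, 13 mm/h.
Σ(I−φ)·Δt = d  ⇒  (23.8+22.6+13 − 3φ)·2 = 79.5
φ = (59.40 − 79.5/2) / 3 = 6.55 mm/h.

φ ≈ 6.55 mm/h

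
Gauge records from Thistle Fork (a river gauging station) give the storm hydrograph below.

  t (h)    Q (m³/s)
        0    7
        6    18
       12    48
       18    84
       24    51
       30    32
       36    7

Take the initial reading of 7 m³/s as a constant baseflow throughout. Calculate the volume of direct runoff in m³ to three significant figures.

Direct-runoff ordinates (Q − Q_b): 0.0, 11.0, 41.0, 77.0, 44.0, 25.0, 0.0 m³/s.
ΣQ_DR = 198.0 m³/s.
With Δt = 6 h = 21600 s, V = ΣQ_DR · Δt = 198.0 × 21600 = 4.28 × 10^6 m³.

V ≈ 4.28 × 10^6 m³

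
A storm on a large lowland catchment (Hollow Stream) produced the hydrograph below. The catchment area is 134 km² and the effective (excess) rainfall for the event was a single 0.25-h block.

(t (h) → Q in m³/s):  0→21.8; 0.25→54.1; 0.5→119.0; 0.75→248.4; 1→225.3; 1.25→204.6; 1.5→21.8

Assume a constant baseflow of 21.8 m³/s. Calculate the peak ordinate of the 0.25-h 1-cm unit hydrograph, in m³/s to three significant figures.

Direct runoff: 0.0, 32.3, 97.2, 226.6, 203.5, 182.8, 0.0 m³/s; ΣQ_DR = 742.4 m³/s, peak = 226.6 m³/s.
Runoff depth d = ΣQ_DR·Δt / A = 742.4 × 900 / (134 km²) = 4.986 mm.
The 1-cm UH is the DRH scaled by (10 mm)/d, so U_p = 226.6 × 10/4.986 = 454 m³/s.

U_p ≈ 454 m³/s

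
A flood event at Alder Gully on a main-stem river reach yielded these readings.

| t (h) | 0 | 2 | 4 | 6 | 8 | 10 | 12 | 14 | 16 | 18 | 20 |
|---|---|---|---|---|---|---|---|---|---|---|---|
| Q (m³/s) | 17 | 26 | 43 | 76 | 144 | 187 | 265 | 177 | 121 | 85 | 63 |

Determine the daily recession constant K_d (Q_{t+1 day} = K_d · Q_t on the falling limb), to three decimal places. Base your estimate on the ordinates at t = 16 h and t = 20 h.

Between t = 16 h and t = 20 h the flow falls from 121 to 63 m³/s over 2×2 h = 4 h.
Per-interval ratio K = (63/121)^(1/2) = 0.7216; K_d = K^(24/2) = 0.020.

K_d ≈ 0.020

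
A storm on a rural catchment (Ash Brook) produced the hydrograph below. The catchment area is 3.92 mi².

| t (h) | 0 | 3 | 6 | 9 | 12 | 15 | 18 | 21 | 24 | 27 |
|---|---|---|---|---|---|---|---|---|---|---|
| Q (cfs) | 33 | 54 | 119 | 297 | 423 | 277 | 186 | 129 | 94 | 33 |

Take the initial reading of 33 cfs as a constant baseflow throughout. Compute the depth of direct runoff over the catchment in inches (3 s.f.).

d ≈ 1.56 in

Direct runoff: 0.0, 21.0, 86.0, 264.0, 390.0, 244.0, 153.0, 96.0, 61.0, 0.0 cfs; ΣQ_DR = 1315 cfs.
V = ΣQ_DR · Δt = 1315 × 10800 s = 1.420 × 10^7 ft³.
Over A = 3.92 mi², depth = V / A = 1.56 in.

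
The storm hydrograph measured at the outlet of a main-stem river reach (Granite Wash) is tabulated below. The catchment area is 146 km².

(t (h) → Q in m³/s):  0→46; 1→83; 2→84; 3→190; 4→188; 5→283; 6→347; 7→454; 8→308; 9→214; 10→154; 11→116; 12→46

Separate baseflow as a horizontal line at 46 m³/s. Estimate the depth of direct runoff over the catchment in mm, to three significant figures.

Direct runoff: 0.0, 37.0, 38.0, 144.0, 142.0, 237.0, 301.0, 408.0, 262.0, 168.0, 108.0, 70.0, 0.0 m³/s; ΣQ_DR = 1915 m³/s.
V = ΣQ_DR · Δt = 1915 × 3600 s = 6.894 × 10^6 m³.
Over A = 146 km², depth = V / A = 47.2 mm.

d ≈ 47.2 mm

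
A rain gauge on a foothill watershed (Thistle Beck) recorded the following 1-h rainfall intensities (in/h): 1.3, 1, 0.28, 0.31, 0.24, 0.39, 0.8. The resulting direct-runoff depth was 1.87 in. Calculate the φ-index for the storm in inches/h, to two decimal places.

φ ≈ 0.41 in/h

Only the 3 blocks with intensity above φ contribute runoff: 1.3, 1, 0.8 in/h.
Σ(I−φ)·Δt = d  ⇒  (1.3+1+0.8 − 3φ)·1 = 1.87
φ = (3.100 − 1.87/1) / 3 = 0.41 in/h.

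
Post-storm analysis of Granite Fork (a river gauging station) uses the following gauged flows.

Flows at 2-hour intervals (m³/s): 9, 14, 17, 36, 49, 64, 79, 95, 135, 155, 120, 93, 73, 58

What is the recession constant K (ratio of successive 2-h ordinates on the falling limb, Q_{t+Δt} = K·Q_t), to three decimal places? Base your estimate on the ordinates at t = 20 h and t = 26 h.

K ≈ 0.785

Using the recession-limb readings at t = 20 h and t = 26 h: Q falls from 120 to 58 m³/s over 3 intervals.
K = (Q₂/Q₁)^(1/3) = (58/120)^(1/3) = 0.785.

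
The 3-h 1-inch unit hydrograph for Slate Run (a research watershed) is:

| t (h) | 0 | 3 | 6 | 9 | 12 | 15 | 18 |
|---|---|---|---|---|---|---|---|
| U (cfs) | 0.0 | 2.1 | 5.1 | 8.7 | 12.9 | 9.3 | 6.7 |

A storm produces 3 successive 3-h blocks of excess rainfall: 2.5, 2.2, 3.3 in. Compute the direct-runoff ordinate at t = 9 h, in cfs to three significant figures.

By discrete convolution, Q_j = Σ (P_i / 1 in) · U_{j−i}.
At t = 9 h (j=3): Q = (2.5/1)·8.7 + (2.2/1)·5.1 + (3.3/1)·2.1 = 39.9 cfs.

Q ≈ 39.9 cfs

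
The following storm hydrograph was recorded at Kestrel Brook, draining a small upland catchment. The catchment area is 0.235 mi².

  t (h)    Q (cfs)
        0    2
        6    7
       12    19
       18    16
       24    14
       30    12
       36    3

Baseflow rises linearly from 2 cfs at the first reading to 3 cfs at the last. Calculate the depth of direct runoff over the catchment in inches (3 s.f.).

Direct runoff: 0.00, 4.83, 16.67, 13.50, 11.33, 9.17, 0.00 cfs; ΣQ_DR = 55.50 cfs.
V = ΣQ_DR · Δt = 55.50 × 21600 s = 1.199 × 10^6 ft³.
Over A = 0.235 mi², depth = V / A = 2.20 in.

d ≈ 2.20 in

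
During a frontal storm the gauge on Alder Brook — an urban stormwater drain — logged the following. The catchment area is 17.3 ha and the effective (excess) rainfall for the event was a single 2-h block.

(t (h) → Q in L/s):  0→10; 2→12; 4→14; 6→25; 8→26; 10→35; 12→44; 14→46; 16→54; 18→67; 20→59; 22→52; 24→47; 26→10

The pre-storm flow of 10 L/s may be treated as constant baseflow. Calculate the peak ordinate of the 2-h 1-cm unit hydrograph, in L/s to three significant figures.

Direct runoff: 0.0, 2.0, 4.0, 15.0, 16.0, 25.0, 34.0, 36.0, 44.0, 57.0, 49.0, 42.0, 37.0, 0.0 L/s; ΣQ_DR = 361.0 L/s, peak = 57.0 L/s.
Runoff depth d = ΣQ_DR·Δt / A = 361.0 × 7200 / (17.3 ha) = 15.02 mm.
The 1-cm UH is the DRH scaled by (10 mm)/d, so U_p = 57.0 × 10/15.02 = 37.9 L/s.

U_p ≈ 37.9 L/s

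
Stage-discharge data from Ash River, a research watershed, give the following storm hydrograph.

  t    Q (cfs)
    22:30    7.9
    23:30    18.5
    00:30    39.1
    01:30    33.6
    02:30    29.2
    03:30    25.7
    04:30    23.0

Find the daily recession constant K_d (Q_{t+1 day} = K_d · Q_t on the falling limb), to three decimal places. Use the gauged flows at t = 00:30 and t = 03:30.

K_d ≈ 0.035

Between t = 00:30 and t = 03:30 the flow falls from 39.1 to 25.7 cfs over 3×1 h = 3 h.
Per-interval ratio K = (25.7/39.1)^(1/3) = 0.8695; K_d = K^(24/1) = 0.035.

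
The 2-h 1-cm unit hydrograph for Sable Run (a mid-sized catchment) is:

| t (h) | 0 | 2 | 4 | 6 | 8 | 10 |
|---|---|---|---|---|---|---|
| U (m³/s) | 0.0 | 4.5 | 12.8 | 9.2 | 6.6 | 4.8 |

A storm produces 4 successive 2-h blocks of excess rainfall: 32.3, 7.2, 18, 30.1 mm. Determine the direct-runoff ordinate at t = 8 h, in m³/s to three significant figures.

Q ≈ 64.5 m³/s

By discrete convolution, Q_j = Σ (P_i / 10 mm) · U_{j−i}.
At t = 8 h (j=4): Q = (32.3/10)·6.6 + (7.2/10)·9.2 + (18/10)·12.8 + (30.1/10)·4.5 = 64.5 m³/s.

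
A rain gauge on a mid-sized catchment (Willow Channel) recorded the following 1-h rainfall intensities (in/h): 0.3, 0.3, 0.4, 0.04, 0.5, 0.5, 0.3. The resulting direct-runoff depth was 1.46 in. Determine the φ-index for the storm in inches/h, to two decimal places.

φ ≈ 0.14 in/h

Only the 6 blocks with intensity above φ contribute runoff: 0.3, 0.3, 0.4, 0.5, 0.5, 0.3 in/h.
Σ(I−φ)·Δt = d  ⇒  (0.3+0.3+0.4+0.5+0.5+0.3 − 6φ)·1 = 1.46
φ = (2.300 − 1.46/1) / 6 = 0.14 in/h.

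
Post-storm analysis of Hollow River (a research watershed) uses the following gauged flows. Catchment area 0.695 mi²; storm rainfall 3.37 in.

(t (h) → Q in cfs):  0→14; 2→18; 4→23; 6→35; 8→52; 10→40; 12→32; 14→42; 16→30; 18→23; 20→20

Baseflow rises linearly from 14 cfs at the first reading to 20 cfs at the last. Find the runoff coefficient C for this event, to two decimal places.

C ≈ 0.19

ΣQ_DR = 142.0 cfs; V = ΣQ_DR·Δt = 1.022 × 10^6 ft³.
Runoff depth d = V / A = 0.6332 in.
C = d / P = 0.6332 / 3.37 = 0.19.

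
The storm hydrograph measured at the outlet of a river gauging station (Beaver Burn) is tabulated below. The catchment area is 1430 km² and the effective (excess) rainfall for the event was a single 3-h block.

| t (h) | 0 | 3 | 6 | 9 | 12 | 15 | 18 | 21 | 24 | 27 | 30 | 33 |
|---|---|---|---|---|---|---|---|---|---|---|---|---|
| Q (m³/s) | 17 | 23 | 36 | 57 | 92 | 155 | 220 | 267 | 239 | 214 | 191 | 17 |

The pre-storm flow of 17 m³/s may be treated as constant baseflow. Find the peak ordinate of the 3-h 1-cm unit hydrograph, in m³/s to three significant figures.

U_p ≈ 250 m³/s

Direct runoff: 0.0, 6.0, 19.0, 40.0, 75.0, 138.0, 203.0, 250.0, 222.0, 197.0, 174.0, 0.0 m³/s; ΣQ_DR = 1324 m³/s, peak = 250.0 m³/s.
Runoff depth d = ΣQ_DR·Δt / A = 1324 × 10800 / (1430 km²) = 9.999 mm.
The 1-cm UH is the DRH scaled by (10 mm)/d, so U_p = 250.0 × 10/9.999 = 250 m³/s.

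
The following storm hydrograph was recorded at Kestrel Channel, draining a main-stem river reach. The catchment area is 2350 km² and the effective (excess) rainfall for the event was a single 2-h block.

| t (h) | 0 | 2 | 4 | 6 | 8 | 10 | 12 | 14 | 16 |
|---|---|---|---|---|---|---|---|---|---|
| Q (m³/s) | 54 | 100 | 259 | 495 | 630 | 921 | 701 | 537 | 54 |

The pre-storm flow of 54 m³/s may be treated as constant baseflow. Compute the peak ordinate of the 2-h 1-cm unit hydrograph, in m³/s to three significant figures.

Direct runoff: 0.0, 46.0, 205.0, 441.0, 576.0, 867.0, 647.0, 483.0, 0.0 m³/s; ΣQ_DR = 3265 m³/s, peak = 867.0 m³/s.
Runoff depth d = ΣQ_DR·Δt / A = 3265 × 7200 / (2350 km²) = 10.00 mm.
The 1-cm UH is the DRH scaled by (10 mm)/d, so U_p = 867.0 × 10/10.00 = 867 m³/s.

U_p ≈ 867 m³/s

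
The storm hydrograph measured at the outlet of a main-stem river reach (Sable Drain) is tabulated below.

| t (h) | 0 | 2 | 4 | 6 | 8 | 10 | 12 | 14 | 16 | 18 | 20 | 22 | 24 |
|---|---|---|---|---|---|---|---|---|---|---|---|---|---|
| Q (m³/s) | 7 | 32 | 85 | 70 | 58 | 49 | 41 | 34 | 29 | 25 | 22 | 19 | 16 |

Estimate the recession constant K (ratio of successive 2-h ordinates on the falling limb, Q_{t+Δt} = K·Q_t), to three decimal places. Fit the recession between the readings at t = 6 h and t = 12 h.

K ≈ 0.837

Using the recession-limb readings at t = 6 h and t = 12 h: Q falls from 70 to 41 m³/s over 3 intervals.
K = (Q₂/Q₁)^(1/3) = (41/70)^(1/3) = 0.837.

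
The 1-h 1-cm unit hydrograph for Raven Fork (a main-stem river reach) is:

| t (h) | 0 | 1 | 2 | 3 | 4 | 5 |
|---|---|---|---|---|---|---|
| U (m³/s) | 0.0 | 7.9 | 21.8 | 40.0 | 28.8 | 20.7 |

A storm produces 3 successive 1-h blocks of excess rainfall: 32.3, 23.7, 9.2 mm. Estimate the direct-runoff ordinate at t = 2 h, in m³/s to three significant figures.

By discrete convolution, Q_j = Σ (P_i / 10 mm) · U_{j−i}.
At t = 2 h (j=2): Q = (32.3/10)·21.8 + (23.7/10)·7.9 + (9.2/10)·0.0 = 89.1 m³/s.

Q ≈ 89.1 m³/s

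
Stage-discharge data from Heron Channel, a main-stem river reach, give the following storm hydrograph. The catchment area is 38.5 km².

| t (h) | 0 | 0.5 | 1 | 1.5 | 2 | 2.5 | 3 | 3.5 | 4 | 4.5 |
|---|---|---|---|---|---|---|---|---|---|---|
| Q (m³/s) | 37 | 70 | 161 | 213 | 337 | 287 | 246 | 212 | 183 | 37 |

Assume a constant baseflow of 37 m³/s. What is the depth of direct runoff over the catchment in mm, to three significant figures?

Direct runoff: 0.0, 33.0, 124.0, 176.0, 300.0, 250.0, 209.0, 175.0, 146.0, 0.0 m³/s; ΣQ_DR = 1413 m³/s.
V = ΣQ_DR · Δt = 1413 × 1800 s = 2.543 × 10^6 m³.
Over A = 38.5 km², depth = V / A = 66.1 mm.

d ≈ 66.1 mm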